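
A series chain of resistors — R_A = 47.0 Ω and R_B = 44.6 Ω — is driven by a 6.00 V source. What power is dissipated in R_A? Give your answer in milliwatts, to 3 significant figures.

Every series element carries the same I. Get I from the total resistance, then P = I² × R_A.
R_total = 47.0 + 44.6 = 91.60 Ω
I = V / R_total = 6.00 / 91.60 = 0.06550 A
P_R_A = I² × R_A = (0.06550)² × 47.0 = 0.2017 W

202 mW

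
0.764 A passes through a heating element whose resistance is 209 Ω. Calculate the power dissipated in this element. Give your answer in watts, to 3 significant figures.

122 W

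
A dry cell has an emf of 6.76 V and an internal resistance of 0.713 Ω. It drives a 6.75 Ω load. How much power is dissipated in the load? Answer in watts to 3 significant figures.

5.54 W

The internal resistance and the load are in series, so the same I flows through both; get I from ε/(r+R), then I²R for the load.
I = ε / (r + R) = 6.76 / (0.713 + 6.75) = 0.9058 A
P_load = I² R = (0.9058)² × 6.75 = 5.538 W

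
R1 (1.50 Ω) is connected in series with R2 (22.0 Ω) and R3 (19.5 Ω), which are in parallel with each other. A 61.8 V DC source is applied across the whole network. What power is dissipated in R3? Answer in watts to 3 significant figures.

149 W

First combine the parallel branches into one equivalent R_p, then R1 + R_p is a series pair.
R_p = (22.0×19.5)/(22.0+19.5) = 10.34 Ω
R_total = 1.50 + 10.34 = 11.84 Ω
I = V / R_total = 61.8 / 11.84 = 5.221 A
Voltage across the parallel pair: V_p = I × R_p = 5.221 × 10.34 = 53.97 V
R3 is across V_p, so use P = V²/R for that branch.
P_R3 = (53.97)² / 19.5 = 149.4 W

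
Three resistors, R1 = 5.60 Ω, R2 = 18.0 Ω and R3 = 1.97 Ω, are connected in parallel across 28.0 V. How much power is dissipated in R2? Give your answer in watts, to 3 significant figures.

43.6 W

Every branch has 28.0 V across it, so for R2 the power is simply V²/R.
P_R2 = V² / R2 = (28.0)² / 18.0 Ω = 43.56 W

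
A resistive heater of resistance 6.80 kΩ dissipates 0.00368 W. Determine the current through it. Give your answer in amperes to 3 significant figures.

Inverting the appropriate power form: I = √(P / R).
I = √(0.00368 / 6800) = 0.0007356 A

0.000736 A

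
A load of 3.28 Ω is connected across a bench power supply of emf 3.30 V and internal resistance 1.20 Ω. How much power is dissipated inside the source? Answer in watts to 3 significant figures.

0.651 W

The source's internal resistance is just another series element carrying I; its dissipation is I²r.
I = ε / (r + R) = 3.30 / (1.20 + 3.28) = 0.7366 A
P_int = I² r = (0.7366)² × 1.20 = 0.6511 W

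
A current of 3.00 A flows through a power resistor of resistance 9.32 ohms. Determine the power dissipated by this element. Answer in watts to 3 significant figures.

83.9 W

Knowing I and R, the power is just I²R — no need to find V first.
P = (3.000 A)² × 9.32 Ω = 83.88 W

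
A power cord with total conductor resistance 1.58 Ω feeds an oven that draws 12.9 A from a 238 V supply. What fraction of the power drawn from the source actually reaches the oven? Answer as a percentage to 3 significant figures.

The power cord carries the full 12.9 A.
P_line = I² R_line = (12.90)² × 1.58 = 262.9 W
P_source = V I = 238 × 12.90 = 3070 W; P_load = 2807 W
η = P_load / P_source = 2807 / 3070 = 0.9144

91.4 %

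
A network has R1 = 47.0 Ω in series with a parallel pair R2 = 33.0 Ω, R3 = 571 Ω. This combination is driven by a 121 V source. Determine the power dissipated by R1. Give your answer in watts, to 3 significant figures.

113 W

Collapse R2‖R3 to a single equivalent, reducing the network to two series elements.
R_p = (33.0×571)/(33.0+571) = 31.20 Ω
R_total = 47.0 + 31.20 = 78.20 Ω
I = V / R_total = 121 / 78.20 = 1.547 A
All the current flows through R1; use P = I²R.
P_R1 = (1.547)² × 47.0 = 112.5 W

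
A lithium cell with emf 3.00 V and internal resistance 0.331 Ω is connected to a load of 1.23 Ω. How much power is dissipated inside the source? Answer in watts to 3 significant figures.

1.22 W

Internal loss is I²r, with I set by the total series resistance r+R.
I = ε / (r + R) = 3.00 / (0.331 + 1.23) = 1.922 A
P_int = I² r = (1.922)² × 0.331 = 1.223 W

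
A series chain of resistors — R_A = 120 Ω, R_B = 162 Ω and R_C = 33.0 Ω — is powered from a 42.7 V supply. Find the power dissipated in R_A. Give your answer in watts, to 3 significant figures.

In a series string the same current flows through every resistor — find that current, then P = I²R for the one we want.
R_total = 120 + 162 + 33.0 = 315.0 Ω
I = V / R_total = 42.7 / 315.0 = 0.1356 A
P_R_A = I² × R_A = (0.1356)² × 120 = 2.205 W

2.21 W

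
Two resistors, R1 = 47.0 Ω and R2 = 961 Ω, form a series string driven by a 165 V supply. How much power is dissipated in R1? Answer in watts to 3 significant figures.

In a series string the same current flows through every resistor — find that current, then P = I²R for the one we want.
R_total = 47.0 + 961 = 1008 Ω
I = V / R_total = 165 / 1008 = 0.1637 A
P_R1 = I² × R1 = (0.1637)² × 47.0 = 1.259 W

1.26 W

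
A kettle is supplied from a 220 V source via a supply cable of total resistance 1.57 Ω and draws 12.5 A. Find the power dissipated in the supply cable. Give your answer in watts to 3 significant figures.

245 W

The supply cable is a series resistance carrying the load current; its dissipation is I²R_line.
The supply cable carries the full 12.5 A.
P_line = I² R_line = (12.50)² × 1.57 = 245.3 W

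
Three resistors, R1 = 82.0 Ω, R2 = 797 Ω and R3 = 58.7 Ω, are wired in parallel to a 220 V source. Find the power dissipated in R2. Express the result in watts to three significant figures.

The supply voltage appears across each parallel branch — just use P = V²/R2.
P_R2 = V² / R2 = (220)² / 797 Ω = 60.73 W

60.7 W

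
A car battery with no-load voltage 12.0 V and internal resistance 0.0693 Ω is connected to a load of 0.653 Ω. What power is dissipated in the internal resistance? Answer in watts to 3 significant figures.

r is in series with the load, so it carries the full circuit current — the loss in it is I²r.
I = ε / (r + R) = 12.0 / (0.0693 + 0.653) = 16.61 A
P_int = I² r = (16.61)² × 0.0693 = 19.13 W

19.1 W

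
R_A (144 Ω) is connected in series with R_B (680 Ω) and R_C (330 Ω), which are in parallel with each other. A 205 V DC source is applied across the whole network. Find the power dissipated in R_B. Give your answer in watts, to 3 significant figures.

First combine the parallel branches into one equivalent R_p, then R_A + R_p is a series pair.
R_p = (680×330)/(680+330) = 222.2 Ω
R_total = 144 + 222.2 = 366.2 Ω
I = V / R_total = 205 / 366.2 = 0.5598 A
Voltage across the parallel pair: V_p = I × R_p = 0.5598 × 222.2 = 124.4 V
R_B sees V_p directly, so P = V_p² / R_B.
P_R_B = (124.4)² / 680 = 22.75 W

22.8 W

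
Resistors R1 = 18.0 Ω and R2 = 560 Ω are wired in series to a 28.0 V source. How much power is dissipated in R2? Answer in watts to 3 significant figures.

1.31 W

Series elements share the same current, so find I first, then use P = I²R.
R_total = 18.0 + 560 = 578.0 Ω
I = V / R_total = 28.0 / 578.0 = 0.04844 A
P_R2 = I² × R2 = (0.04844)² × 560 = 1.314 W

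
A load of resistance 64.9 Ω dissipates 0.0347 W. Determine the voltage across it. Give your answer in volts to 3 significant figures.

1.50 V

From P = V I = I²R = V²/R, with the two given quantities we get V = √(P R).
V = √(0.0347 × 64.9) = 1.501 V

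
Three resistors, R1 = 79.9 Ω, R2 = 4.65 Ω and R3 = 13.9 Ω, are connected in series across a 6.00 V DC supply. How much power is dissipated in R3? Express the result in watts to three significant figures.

Series elements share the same current, so find I first, then use P = I²R.
R_total = 79.9 + 4.65 + 13.9 = 98.45 Ω
I = V / R_total = 6.00 / 98.45 = 0.06094 A
P_R3 = I² × R3 = (0.06094)² × 13.9 = 0.05163 W

0.0516 W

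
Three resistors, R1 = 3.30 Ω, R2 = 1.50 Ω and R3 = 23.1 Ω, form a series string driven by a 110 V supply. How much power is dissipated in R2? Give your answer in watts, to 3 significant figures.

23.3 W

Every series element carries the same I. Get I from the total resistance, then P = I² × R2.
R_total = 3.30 + 1.50 + 23.1 = 27.90 Ω
I = V / R_total = 110 / 27.90 = 3.943 A
P_R2 = I² × R2 = (3.943)² × 1.50 = 23.32 W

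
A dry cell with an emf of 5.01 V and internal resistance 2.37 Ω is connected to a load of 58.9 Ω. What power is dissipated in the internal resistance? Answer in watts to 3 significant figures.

The source's internal resistance is just another series element carrying I; its dissipation is I²r.
I = ε / (r + R) = 5.01 / (2.37 + 58.9) = 0.08177 A
P_int = I² r = (0.08177)² × 2.37 = 0.01585 W

0.0158 W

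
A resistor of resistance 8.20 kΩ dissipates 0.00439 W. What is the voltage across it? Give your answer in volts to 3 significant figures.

6.00 V

The two known quantities fix the third via V = √(P R).
V = √(0.00439 × 8200) = 6.000 V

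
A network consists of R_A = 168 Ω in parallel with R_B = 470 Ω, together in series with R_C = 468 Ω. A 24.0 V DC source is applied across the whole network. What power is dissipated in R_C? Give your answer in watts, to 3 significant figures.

Collapse the R_A‖R_B pair into one equivalent R_p; then R_p and R_C form a series string.
R_p = (168×470)/(168+470) = 123.8 Ω
R_total = R_p + 468 = 123.8 + 468 = 591.8 Ω
I = V / R_total = 24.0 / 591.8 = 0.04056 A
All the supply current flows through R_C; use P = I²R_C.
P_R_C = (0.04056)² × 468 = 0.7698 W

0.770 W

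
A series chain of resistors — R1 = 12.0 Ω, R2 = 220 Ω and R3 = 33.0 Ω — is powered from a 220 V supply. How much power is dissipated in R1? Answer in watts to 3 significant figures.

8.27 W

Series elements share the same current, so find I first, then use P = I²R.
R_total = 12.0 + 220 + 33.0 = 265.0 Ω
I = V / R_total = 220 / 265.0 = 0.8302 A
P_R1 = I² × R1 = (0.8302)² × 12.0 = 8.271 W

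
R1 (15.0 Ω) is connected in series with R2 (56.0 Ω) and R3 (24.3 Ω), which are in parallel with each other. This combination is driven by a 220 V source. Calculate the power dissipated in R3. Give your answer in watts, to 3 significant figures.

560 W

Replace R2 and R3 with their parallel equivalent so the circuit becomes R1 in series with R_p.
R_p = (56.0×24.3)/(56.0+24.3) = 16.95 Ω
R_total = 15.0 + 16.95 = 31.95 Ω
I = V / R_total = 220 / 31.95 = 6.887 A
Voltage across the parallel pair: V_p = I × R_p = 6.887 × 16.95 = 116.7 V
With V_p across R3, its power is V_p²/R3.
P_R3 = (116.7)² / 24.3 = 560.5 W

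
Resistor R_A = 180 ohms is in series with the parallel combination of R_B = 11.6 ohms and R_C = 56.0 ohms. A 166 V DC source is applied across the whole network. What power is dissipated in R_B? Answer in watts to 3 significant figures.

6.10 W

Collapse R_B‖R_C to a single equivalent, reducing the network to two series elements.
R_p = (11.6×56.0)/(11.6+56.0) = 9.609 Ω
R_total = 180 + 9.609 = 189.6 Ω
I = V / R_total = 166 / 189.6 = 0.8755 A
Voltage across the parallel pair: V_p = I × R_p = 0.8755 × 9.609 = 8.413 V
With V_p across R_B, its power is V_p²/R_B.
P_R_B = (8.413)² / 11.6 = 6.102 W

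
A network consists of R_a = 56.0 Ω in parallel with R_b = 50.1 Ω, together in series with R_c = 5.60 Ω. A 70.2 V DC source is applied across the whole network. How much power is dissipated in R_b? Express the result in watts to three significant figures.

67.0 W

Combine R_a and R_b into their parallel equivalent first, reducing the network to two series resistors.
R_p = (56.0×50.1)/(56.0+50.1) = 26.44 Ω
R_total = R_p + 5.60 = 26.44 + 5.60 = 32.04 Ω
I = V / R_total = 70.2 / 32.04 = 2.191 A
Voltage across the parallel pair: V_p = I × R_p = 2.191 × 26.44 = 57.93 V
R_b sits across V_p; its power is V_p²/R.
P_R_b = (57.93)² / 50.1 = 66.99 W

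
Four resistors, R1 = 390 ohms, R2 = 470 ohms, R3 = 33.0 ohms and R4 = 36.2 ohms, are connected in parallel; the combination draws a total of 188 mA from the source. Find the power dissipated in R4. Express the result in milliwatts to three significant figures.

The branches share the same voltage, but only the total current is given — find V from the equivalent resistance first.
1/R_eq = 1/390 + 1/470 + 1/33.0 + 1/36.2 ⇒ R_eq = 15.97 Ω
V = I_total × R_eq = 0.1880 × 15.97 = 3.002 V
P_R4 = V² / R4 = (3.002)² / 36.2 = 0.2490 W

249 mW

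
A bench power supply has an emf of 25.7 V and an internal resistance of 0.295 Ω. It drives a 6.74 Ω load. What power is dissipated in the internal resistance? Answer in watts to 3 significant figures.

The source's internal resistance is just another series element carrying I; its dissipation is I²r.
I = ε / (r + R) = 25.7 / (0.295 + 6.74) = 3.653 A
P_int = I² r = (3.653)² × 0.295 = 3.937 W

3.94 W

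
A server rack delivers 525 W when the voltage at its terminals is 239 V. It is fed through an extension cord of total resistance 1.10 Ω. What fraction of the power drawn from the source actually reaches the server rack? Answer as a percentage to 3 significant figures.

I = P / V = 525 / 239 = 2.197 A through the extension cord.
P_line = I² R_line = (2.197)² × 1.10 = 5.308 W
P_source = P_load + P_line = 525.0 + 5.308 = 530.3 W
η = P_load / P_source = 525.0 / 530.3 = 0.9900

99.0 %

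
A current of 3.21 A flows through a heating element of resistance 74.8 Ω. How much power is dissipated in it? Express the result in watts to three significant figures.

771 W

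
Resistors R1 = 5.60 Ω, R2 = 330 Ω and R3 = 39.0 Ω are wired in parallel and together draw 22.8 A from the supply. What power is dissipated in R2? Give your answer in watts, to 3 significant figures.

Parallel branches share V, not I — compute V via R_eq, then use V²/R for the target branch.
1/R_eq = 1/5.60 + 1/330 + 1/39.0 ⇒ R_eq = 4.825 Ω
V = I_total × R_eq = 22.80 × 4.825 = 110.0 V
P_R2 = V² / R2 = (110.0)² / 330 = 36.68 W

36.7 W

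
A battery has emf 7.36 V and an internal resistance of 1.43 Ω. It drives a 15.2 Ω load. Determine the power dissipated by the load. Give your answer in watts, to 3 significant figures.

The internal resistance and the load are in series, so the same I flows through both; get I from ε/(r+R), then I²R for the load.
I = ε / (r + R) = 7.36 / (1.43 + 15.2) = 0.4426 A
P_load = I² R = (0.4426)² × 15.2 = 2.977 W

2.98 W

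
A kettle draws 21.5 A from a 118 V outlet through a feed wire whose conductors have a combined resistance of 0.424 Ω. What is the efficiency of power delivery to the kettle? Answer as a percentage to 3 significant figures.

The feed wire carries the full 21.5 A.
P_line = I² R_line = (21.50)² × 0.424 = 196.0 W
P_source = V I = 118 × 21.50 = 2537 W; P_load = 2341 W
η = P_load / P_source = 2341 / 2537 = 0.9227

92.3 %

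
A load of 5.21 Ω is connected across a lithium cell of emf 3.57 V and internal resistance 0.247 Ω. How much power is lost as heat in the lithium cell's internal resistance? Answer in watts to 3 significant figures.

r is in series with the load, so it carries the full circuit current — the loss in it is I²r.
I = ε / (r + R) = 3.57 / (0.247 + 5.21) = 0.6542 A
P_int = I² r = (0.6542)² × 0.247 = 0.1057 W

0.106 W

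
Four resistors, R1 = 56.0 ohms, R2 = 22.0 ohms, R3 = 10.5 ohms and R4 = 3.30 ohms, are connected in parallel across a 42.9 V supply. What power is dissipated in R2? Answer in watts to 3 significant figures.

83.7 W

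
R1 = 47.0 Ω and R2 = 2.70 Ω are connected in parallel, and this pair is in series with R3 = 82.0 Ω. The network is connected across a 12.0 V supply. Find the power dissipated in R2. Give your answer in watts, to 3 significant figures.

0.0486 W

Collapse the R1‖R2 pair into one equivalent R_p; then R_p and R3 form a series string.
R_p = (47.0×2.70)/(47.0+2.70) = 2.553 Ω
R_total = R_p + 82.0 = 2.553 + 82.0 = 84.55 Ω
I = V / R_total = 12.0 / 84.55 = 0.1419 A
Voltage across the parallel pair: V_p = I × R_p = 0.1419 × 2.553 = 0.3624 V
Use P = V²/R for R2 with V = V_p.
P_R2 = (0.3624)² / 2.70 = 0.04863 W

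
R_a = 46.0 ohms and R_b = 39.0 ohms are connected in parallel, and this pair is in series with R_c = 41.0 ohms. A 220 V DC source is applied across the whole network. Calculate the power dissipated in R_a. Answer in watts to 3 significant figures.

Reduce the parallel combination to a single R_p; the circuit then becomes R_p in series with the remaining resistor.
R_p = (46.0×39.0)/(46.0+39.0) = 21.11 Ω
R_total = R_p + 41.0 = 21.11 + 41.0 = 62.11 Ω
I = V / R_total = 220 / 62.11 = 3.542 A
Voltage across the parallel pair: V_p = I × R_p = 3.542 × 21.11 = 74.76 V
R_a has V_p across it, so P = V_p²/R_a.
P_R_a = (74.76)² / 46.0 = 121.5 W

122 W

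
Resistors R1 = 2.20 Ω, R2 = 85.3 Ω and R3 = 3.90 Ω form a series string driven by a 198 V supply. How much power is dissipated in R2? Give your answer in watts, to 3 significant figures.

400 W

The current is common to all series resistors; compute it, then apply P = I²R for the target.
R_total = 2.20 + 85.3 + 3.90 = 91.40 Ω
I = V / R_total = 198 / 91.40 = 2.166 A
P_R2 = I² × R2 = (2.166)² × 85.3 = 400.3 W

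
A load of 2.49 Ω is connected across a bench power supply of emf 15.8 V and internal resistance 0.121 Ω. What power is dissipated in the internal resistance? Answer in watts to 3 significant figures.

4.43 W

The source's internal resistance is just another series element carrying I; its dissipation is I²r.
I = ε / (r + R) = 15.8 / (0.121 + 2.49) = 6.051 A
P_int = I² r = (6.051)² × 0.121 = 4.431 W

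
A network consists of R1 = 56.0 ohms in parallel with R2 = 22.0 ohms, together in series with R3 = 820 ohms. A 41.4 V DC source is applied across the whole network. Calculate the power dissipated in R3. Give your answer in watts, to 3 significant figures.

2.01 W

Reduce the parallel combination to a single R_p; the circuit then becomes R_p in series with the remaining resistor.
R_p = (56.0×22.0)/(56.0+22.0) = 15.79 Ω
R_total = R_p + 820 = 15.79 + 820 = 835.8 Ω
I = V / R_total = 41.4 / 835.8 = 0.04953 A
R3 is the series element, so its power is I²R.
P_R3 = (0.04953)² × 820 = 2.012 W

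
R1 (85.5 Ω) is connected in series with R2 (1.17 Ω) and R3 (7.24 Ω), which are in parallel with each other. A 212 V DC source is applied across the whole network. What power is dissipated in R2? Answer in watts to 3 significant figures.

Reduce the parallel pair to R_p first; the network is then a simple series string.
R_p = (1.17×7.24)/(1.17+7.24) = 1.007 Ω
R_total = 85.5 + 1.007 = 86.51 Ω
I = V / R_total = 212 / 86.51 = 2.451 A
Voltage across the parallel pair: V_p = I × R_p = 2.451 × 1.007 = 2.468 V
R2 is across V_p, so use P = V²/R for that branch.
P_R2 = (2.468)² / 1.17 = 5.208 W

5.21 W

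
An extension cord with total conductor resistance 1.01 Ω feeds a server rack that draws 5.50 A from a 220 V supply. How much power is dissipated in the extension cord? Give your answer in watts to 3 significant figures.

30.6 W

The extension cord is a series resistance carrying the load current; its dissipation is I²R_line.
The extension cord carries the full 5.50 A.
P_line = I² R_line = (5.500)² × 1.01 = 30.55 W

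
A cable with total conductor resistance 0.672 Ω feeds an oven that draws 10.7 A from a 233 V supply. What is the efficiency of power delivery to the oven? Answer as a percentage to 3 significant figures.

The cable carries the full 10.7 A.
P_line = I² R_line = (10.70)² × 0.672 = 76.94 W
P_source = V I = 233 × 10.70 = 2493 W; P_load = 2416 W
η = P_load / P_source = 2416 / 2493 = 0.9691

96.9 %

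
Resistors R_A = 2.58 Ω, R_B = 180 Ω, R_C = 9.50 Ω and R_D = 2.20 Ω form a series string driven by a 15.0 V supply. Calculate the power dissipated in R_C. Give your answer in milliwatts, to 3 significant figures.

Series elements share the same current, so find I first, then use P = I²R.
R_total = 2.58 + 180 + 9.50 + 2.20 = 194.3 Ω
I = V / R_total = 15.0 / 194.3 = 0.07721 A
P_R_C = I² × R_C = (0.07721)² × 9.50 = 0.05663 W

56.6 mW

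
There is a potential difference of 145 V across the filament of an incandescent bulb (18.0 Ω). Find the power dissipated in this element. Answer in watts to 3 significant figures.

1170 W

We know the drop across the element and its resistance — P = V²/R, one step.
P = (145 V)² / 18.0 Ω = 1168 W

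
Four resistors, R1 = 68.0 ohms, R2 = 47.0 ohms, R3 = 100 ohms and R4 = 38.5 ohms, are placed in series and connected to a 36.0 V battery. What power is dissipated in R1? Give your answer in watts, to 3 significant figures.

The current is common to all series resistors; compute it, then apply P = I²R for the target.
R_total = 68.0 + 47.0 + 100 + 38.5 = 253.5 Ω
I = V / R_total = 36.0 / 253.5 = 0.1420 A
P_R1 = I² × R1 = (0.1420)² × 68.0 = 1.371 W

1.37 W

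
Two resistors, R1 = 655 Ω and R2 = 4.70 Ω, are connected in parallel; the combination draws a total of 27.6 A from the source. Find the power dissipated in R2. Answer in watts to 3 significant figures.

3530 W

Only the total current is stated, so first find the parallel equivalent to get the voltage across the combination.
1/R_eq = 1/655 + 1/4.70 ⇒ R_eq = 4.667 Ω
V = I_total × R_eq = 27.60 × 4.667 = 128.8 V
P_R2 = V² / R2 = (128.8)² / 4.70 = 3529 W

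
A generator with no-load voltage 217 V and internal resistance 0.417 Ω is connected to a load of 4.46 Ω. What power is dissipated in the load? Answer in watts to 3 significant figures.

8830 W

With r and R in series, I = ε/(r+R); the load dissipates I²R.
I = ε / (r + R) = 217 / (0.417 + 4.46) = 44.49 A
P_load = I² R = (44.49)² × 4.46 = 8830 W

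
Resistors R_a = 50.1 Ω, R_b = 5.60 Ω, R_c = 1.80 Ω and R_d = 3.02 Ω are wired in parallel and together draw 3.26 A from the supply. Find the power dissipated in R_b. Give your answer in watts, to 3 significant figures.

1.61 W

Parallel branches share V, not I — compute V via R_eq, then use V²/R for the target branch.
1/R_eq = 1/50.1 + 1/5.60 + 1/1.80 + 1/3.02 ⇒ R_eq = 0.9215 Ω
V = I_total × R_eq = 3.260 × 0.9215 = 3.004 V
P_R_b = V² / R_b = (3.004)² / 5.60 = 1.611 W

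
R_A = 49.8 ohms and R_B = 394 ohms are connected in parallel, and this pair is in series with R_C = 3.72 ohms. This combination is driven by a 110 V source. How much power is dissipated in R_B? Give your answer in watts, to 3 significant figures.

Collapse the R_A‖R_B pair into one equivalent R_p; then R_p and R_C form a series string.
R_p = (49.8×394)/(49.8+394) = 44.21 Ω
R_total = R_p + 3.72 = 44.21 + 3.72 = 47.93 Ω
I = V / R_total = 110 / 47.93 = 2.295 A
Voltage across the parallel pair: V_p = I × R_p = 2.295 × 44.21 = 101.5 V
Use P = V²/R for R_B with V = V_p.
P_R_B = (101.5)² / 394 = 26.13 W

26.1 W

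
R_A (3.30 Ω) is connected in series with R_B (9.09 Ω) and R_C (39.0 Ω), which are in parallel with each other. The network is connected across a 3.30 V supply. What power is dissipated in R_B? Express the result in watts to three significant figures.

Reduce the parallel pair to R_p first; the network is then a simple series string.
R_p = (9.09×39.0)/(9.09+39.0) = 7.372 Ω
R_total = 3.30 + 7.372 = 10.67 Ω
I = V / R_total = 3.30 / 10.67 = 0.3092 A
Voltage across the parallel pair: V_p = I × R_p = 0.3092 × 7.372 = 2.280 V
R_B is across V_p, so use P = V²/R for that branch.
P_R_B = (2.280)² / 9.09 = 0.5717 W

0.572 W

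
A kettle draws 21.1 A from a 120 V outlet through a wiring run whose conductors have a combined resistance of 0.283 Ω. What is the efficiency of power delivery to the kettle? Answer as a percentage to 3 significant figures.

95.0 %

The wiring run carries the full 21.1 A.
P_line = I² R_line = (21.10)² × 0.283 = 126.0 W
P_source = V I = 120 × 21.10 = 2532 W; P_load = 2406 W
η = P_load / P_source = 2406 / 2532 = 0.9502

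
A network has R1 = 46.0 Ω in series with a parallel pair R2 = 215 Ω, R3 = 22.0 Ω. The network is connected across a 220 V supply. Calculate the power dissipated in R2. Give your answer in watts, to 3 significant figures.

20.6 W

Collapse R2‖R3 to a single equivalent, reducing the network to two series elements.
R_p = (215×22.0)/(215+22.0) = 19.96 Ω
R_total = 46.0 + 19.96 = 65.96 Ω
I = V / R_total = 220 / 65.96 = 3.335 A
Voltage across the parallel pair: V_p = I × R_p = 3.335 × 19.96 = 66.57 V
With V_p across R2, its power is V_p²/R2.
P_R2 = (66.57)² / 215 = 20.61 W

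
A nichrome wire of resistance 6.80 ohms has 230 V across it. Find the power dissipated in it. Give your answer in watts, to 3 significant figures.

Voltage and resistance are given, so P = V²/R is the one-step route.
P = (230 V)² / 6.80 Ω = 7779 W

7780 W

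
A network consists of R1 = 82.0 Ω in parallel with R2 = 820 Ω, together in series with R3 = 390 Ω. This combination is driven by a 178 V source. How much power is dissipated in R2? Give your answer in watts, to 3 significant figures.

0.995 W

Combine R1 and R2 into their parallel equivalent first, reducing the network to two series resistors.
R_p = (82.0×820)/(82.0+820) = 74.55 Ω
R_total = R_p + 390 = 74.55 + 390 = 464.5 Ω
I = V / R_total = 178 / 464.5 = 0.3832 A
Voltage across the parallel pair: V_p = I × R_p = 0.3832 × 74.55 = 28.56 V
R2 has V_p across it, so P = V_p²/R2.
P_R2 = (28.56)² / 820 = 0.9950 W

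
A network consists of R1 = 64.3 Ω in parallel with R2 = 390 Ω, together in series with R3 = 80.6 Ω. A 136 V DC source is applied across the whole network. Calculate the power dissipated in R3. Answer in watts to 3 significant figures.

80.8 W

Collapse the R1‖R2 pair into one equivalent R_p; then R_p and R3 form a series string.
R_p = (64.3×390)/(64.3+390) = 55.20 Ω
R_total = R_p + 80.6 = 55.20 + 80.6 = 135.8 Ω
I = V / R_total = 136 / 135.8 = 1.001 A
R3 is the series element, so its power is I²R.
P_R3 = (1.001)² × 80.6 = 80.84 W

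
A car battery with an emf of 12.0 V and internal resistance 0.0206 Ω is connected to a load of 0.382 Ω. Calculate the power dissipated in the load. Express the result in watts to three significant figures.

339 W

Find the circuit current first, then P = I²R for the load (series elements share I).
I = ε / (r + R) = 12.0 / (0.0206 + 0.382) = 29.81 A
P_load = I² R = (29.81)² × 0.382 = 339.4 W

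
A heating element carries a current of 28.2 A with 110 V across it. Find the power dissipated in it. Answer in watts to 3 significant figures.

3100 W

Both the voltage across and the current through the element are known, so P = V I applies directly.
P = 110 V × 28.20 A = 3102 W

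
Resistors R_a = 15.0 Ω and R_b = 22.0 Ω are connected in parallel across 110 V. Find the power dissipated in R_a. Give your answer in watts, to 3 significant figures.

R_a sits directly across the source, so P = V²/R with V = 110 V.
P_R_a = V² / R_a = (110)² / 15.0 Ω = 806.7 W

807 W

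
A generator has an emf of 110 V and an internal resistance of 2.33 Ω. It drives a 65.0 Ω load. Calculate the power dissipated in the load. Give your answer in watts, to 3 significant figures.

Find the circuit current first, then P = I²R for the load (series elements share I).
I = ε / (r + R) = 110 / (2.33 + 65.0) = 1.634 A
P_load = I² R = (1.634)² × 65.0 = 173.5 W

173 W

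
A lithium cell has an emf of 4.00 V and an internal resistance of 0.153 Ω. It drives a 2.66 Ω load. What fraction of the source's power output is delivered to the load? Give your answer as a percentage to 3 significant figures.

94.6 %

Efficiency is P_load / P_total. With a series r and R sharing the same I, P = I²R for each, so η = R/(R+r).
η = R / (R + r) = 2.66 / (2.66 + 0.153) = 0.9456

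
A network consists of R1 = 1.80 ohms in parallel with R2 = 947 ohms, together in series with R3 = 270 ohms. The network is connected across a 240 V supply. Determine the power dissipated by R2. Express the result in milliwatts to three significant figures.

2.66 mW

Collapse the R1‖R2 pair into one equivalent R_p; then R_p and R3 form a series string.
R_p = (1.80×947)/(1.80+947) = 1.797 Ω
R_total = R_p + 270 = 1.797 + 270 = 271.8 Ω
I = V / R_total = 240 / 271.8 = 0.8830 A
Voltage across the parallel pair: V_p = I × R_p = 0.8830 × 1.797 = 1.586 V
R2 sits across V_p; its power is V_p²/R.
P_R2 = (1.586)² / 947 = 0.002658 W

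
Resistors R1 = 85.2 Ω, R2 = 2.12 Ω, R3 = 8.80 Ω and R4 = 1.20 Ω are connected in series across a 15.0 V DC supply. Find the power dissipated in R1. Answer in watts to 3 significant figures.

In a series string the same current flows through every resistor — find that current, then P = I²R for the one we want.
R_total = 85.2 + 2.12 + 8.80 + 1.20 = 97.32 Ω
I = V / R_total = 15.0 / 97.32 = 0.1541 A
P_R1 = I² × R1 = (0.1541)² × 85.2 = 2.024 W

2.02 W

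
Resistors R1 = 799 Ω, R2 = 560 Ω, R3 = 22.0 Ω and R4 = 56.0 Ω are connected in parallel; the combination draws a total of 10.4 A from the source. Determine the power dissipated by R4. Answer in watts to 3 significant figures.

439 W

The branches share the same voltage, but only the total current is given — find V from the equivalent resistance first.
1/R_eq = 1/799 + 1/560 + 1/22.0 + 1/56.0 ⇒ R_eq = 15.07 Ω
V = I_total × R_eq = 10.40 × 15.07 = 156.7 V
P_R4 = V² / R4 = (156.7)² / 56.0 = 438.7 W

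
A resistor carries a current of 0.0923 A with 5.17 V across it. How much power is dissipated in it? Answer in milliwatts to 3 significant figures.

477 mW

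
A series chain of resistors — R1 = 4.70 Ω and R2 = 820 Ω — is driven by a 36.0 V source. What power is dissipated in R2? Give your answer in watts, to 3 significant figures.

1.56 W

Every series element carries the same I. Get I from the total resistance, then P = I² × R2.
R_total = 4.70 + 820 = 824.7 Ω
I = V / R_total = 36.0 / 824.7 = 0.04365 A
P_R2 = I² × R2 = (0.04365)² × 820 = 1.563 W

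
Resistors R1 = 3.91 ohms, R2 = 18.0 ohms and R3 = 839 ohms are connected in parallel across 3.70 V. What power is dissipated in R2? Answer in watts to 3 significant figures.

0.761 W

Each parallel branch sees the full supply voltage, so P = V²/R applies directly to the target branch.
P_R2 = V² / R2 = (3.70)² / 18.0 Ω = 0.7606 W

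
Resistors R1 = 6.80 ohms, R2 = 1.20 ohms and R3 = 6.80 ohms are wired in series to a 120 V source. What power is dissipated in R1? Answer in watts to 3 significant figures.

Since the resistors are in series they all carry the loop current I = V/R_total; the power in any one is I²R.
R_total = 6.80 + 1.20 + 6.80 = 14.80 Ω
I = V / R_total = 120 / 14.80 = 8.108 A
P_R1 = I² × R1 = (8.108)² × 6.80 = 447.0 W

447 W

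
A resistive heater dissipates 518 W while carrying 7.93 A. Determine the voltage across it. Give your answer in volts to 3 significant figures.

65.3 V

Inverting the appropriate power form: V = P / I.
V = 518 / 7.930 = 65.32 V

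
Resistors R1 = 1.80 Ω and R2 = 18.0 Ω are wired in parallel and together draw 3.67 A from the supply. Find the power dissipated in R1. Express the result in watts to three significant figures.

20.0 W

We need the common branch voltage; get it from I_total × R_eq, then P = V²/R for the branch.
1/R_eq = 1/1.80 + 1/18.0 ⇒ R_eq = 1.636 Ω
V = I_total × R_eq = 3.670 × 1.636 = 6.005 V
P_R1 = V² / R1 = (6.005)² / 1.80 = 20.04 W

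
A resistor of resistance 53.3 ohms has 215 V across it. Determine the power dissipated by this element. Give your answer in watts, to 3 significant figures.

We know the drop across the element and its resistance — P = V²/R, one step.
P = (215 V)² / 53.3 Ω = 867.3 W

867 W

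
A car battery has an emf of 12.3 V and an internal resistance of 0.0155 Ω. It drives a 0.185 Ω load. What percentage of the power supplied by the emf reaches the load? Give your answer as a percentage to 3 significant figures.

Efficiency is P_load / P_total. With a series r and R sharing the same I, P = I²R for each, so η = R/(R+r).
η = R / (R + r) = 0.185 / (0.185 + 0.0155) = 0.9227

92.3 %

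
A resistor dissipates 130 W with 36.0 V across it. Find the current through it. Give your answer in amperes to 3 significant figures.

3.61 A

Rearranging the power relation for the two known quantities gives I = P / V.
I = 130 / 36.0 = 3.611 A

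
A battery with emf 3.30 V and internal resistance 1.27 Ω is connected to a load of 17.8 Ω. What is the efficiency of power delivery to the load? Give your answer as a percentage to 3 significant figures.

The source delivers εI, of which I²R reaches the load and I²r is lost; since I is common, η = R/(R+r).
η = R / (R + r) = 17.8 / (17.8 + 1.27) = 0.9334

93.3 %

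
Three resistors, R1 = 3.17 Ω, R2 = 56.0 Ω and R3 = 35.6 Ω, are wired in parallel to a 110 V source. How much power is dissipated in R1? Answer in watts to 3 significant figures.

The supply voltage appears across each parallel branch — just use P = V²/R1.
P_R1 = V² / R1 = (110)² / 3.17 Ω = 3817 W

3820 W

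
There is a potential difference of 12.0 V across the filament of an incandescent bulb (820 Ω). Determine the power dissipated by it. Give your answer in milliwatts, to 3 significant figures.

176 mW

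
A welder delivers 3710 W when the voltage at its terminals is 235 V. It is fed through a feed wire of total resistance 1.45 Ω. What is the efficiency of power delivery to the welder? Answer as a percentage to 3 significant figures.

91.1 %

I = P / V = 3710 / 235 = 15.79 A through the feed wire.
P_line = I² R_line = (15.79)² × 1.45 = 361.4 W
P_source = P_load + P_line = 3710 + 361.4 = 4071 W
η = P_load / P_source = 3710 / 4071 = 0.9112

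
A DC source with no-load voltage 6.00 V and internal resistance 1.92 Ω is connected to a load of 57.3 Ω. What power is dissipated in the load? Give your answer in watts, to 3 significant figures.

0.588 W

With r and R in series, I = ε/(r+R); the load dissipates I²R.
I = ε / (r + R) = 6.00 / (1.92 + 57.3) = 0.1013 A
P_load = I² R = (0.1013)² × 57.3 = 0.5882 W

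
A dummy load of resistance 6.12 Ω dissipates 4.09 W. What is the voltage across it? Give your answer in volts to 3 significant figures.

5.00 V

Inverting the appropriate power form: V = √(P R).
V = √(4.09 × 6.12) = 5.003 V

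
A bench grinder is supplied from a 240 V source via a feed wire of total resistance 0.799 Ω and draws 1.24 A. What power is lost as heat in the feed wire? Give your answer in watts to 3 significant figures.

The feed wire is a series resistance carrying the load current; its dissipation is I²R_line.
The feed wire carries the full 1.24 A.
P_line = I² R_line = (1.240)² × 0.799 = 1.229 W

1.23 W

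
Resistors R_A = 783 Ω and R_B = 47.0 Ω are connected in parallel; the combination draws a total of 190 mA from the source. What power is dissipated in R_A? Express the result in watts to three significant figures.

0.0906 W

We need the common branch voltage; get it from I_total × R_eq, then P = V²/R for the branch.
1/R_eq = 1/783 + 1/47.0 ⇒ R_eq = 44.34 Ω
V = I_total × R_eq = 0.1900 × 44.34 = 8.424 V
P_R_A = V² / R_A = (8.424)² / 783 = 0.09064 W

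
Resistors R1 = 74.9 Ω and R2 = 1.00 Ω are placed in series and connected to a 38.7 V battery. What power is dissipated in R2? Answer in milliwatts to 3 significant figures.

Every series element carries the same I. Get I from the total resistance, then P = I² × R2.
R_total = 74.9 + 1.00 = 75.90 Ω
I = V / R_total = 38.7 / 75.90 = 0.5099 A
P_R2 = I² × R2 = (0.5099)² × 1.00 = 0.2600 W

260 mW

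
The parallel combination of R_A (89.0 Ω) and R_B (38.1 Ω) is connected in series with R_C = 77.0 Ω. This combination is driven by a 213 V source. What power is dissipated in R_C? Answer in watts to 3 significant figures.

Reduce the parallel combination to a single R_p; the circuit then becomes R_p in series with the remaining resistor.
R_p = (89.0×38.1)/(89.0+38.1) = 26.68 Ω
R_total = R_p + 77.0 = 26.68 + 77.0 = 103.7 Ω
I = V / R_total = 213 / 103.7 = 2.054 A
All the supply current flows through R_C; use P = I²R_C.
P_R_C = (2.054)² × 77.0 = 325.0 W

325 W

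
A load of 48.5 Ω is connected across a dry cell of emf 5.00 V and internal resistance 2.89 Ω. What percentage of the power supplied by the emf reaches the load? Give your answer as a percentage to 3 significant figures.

η = P_load/(P_load+P_int) = I²R/(I²R+I²r) = R/(R+r) — the I² cancels for series elements.
η = R / (R + r) = 48.5 / (48.5 + 2.89) = 0.9438

94.4 %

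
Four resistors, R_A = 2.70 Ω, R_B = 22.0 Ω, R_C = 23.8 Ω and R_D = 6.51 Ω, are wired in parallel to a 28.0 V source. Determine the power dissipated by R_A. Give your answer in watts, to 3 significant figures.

290 W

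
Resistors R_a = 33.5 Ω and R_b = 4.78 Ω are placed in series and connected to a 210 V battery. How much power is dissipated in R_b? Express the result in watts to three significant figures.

144 W

In a series string the same current flows through every resistor — find that current, then P = I²R for the one we want.
R_total = 33.5 + 4.78 = 38.28 Ω
I = V / R_total = 210 / 38.28 = 5.486 A
P_R_b = I² × R_b = (5.486)² × 4.78 = 143.9 W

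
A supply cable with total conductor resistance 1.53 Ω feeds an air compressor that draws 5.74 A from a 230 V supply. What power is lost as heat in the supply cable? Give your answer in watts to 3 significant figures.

50.4 W

The supply cable and load are in series, so the same current flows in both; the loss is I²R_line.
The supply cable carries the full 5.74 A.
P_line = I² R_line = (5.740)² × 1.53 = 50.41 W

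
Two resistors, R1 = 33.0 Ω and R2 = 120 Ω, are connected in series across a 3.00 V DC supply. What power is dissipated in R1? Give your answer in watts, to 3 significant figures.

In a series string the same current flows through every resistor — find that current, then P = I²R for the one we want.
R_total = 33.0 + 120 = 153.0 Ω
I = V / R_total = 3.00 / 153.0 = 0.01961 A
P_R1 = I² × R1 = (0.01961)² × 33.0 = 0.01269 W

0.0127 W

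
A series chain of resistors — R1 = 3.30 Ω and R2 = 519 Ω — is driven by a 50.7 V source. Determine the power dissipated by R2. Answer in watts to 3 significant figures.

Every series element carries the same I. Get I from the total resistance, then P = I² × R2.
R_total = 3.30 + 519 = 522.3 Ω
I = V / R_total = 50.7 / 522.3 = 0.09707 A
P_R2 = I² × R2 = (0.09707)² × 519 = 4.890 W

4.89 W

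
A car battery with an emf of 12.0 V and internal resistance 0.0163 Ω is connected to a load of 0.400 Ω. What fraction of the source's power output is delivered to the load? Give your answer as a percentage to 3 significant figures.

Both r and R carry the same current, so the power split is just the resistance split: η = R/(R+r).
η = R / (R + r) = 0.400 / (0.400 + 0.0163) = 0.9608

96.1 %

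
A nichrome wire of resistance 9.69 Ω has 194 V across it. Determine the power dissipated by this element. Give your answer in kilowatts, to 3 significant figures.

Voltage and resistance are given, so P = V²/R is the one-step route.
P = (194 V)² / 9.69 Ω = 3884 W

3.88 kW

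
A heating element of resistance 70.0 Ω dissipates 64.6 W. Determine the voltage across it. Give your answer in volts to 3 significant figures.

Rearranging the power relation for the two known quantities gives V = √(P R).
V = √(64.6 × 70.0) = 67.25 V

67.2 V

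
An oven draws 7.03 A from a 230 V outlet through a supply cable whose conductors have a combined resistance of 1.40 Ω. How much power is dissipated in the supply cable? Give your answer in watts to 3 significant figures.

69.2 W

The supply cable and load are in series, so the same current flows in both; the loss is I²R_line.
The supply cable carries the full 7.03 A.
P_line = I² R_line = (7.030)² × 1.40 = 69.19 W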